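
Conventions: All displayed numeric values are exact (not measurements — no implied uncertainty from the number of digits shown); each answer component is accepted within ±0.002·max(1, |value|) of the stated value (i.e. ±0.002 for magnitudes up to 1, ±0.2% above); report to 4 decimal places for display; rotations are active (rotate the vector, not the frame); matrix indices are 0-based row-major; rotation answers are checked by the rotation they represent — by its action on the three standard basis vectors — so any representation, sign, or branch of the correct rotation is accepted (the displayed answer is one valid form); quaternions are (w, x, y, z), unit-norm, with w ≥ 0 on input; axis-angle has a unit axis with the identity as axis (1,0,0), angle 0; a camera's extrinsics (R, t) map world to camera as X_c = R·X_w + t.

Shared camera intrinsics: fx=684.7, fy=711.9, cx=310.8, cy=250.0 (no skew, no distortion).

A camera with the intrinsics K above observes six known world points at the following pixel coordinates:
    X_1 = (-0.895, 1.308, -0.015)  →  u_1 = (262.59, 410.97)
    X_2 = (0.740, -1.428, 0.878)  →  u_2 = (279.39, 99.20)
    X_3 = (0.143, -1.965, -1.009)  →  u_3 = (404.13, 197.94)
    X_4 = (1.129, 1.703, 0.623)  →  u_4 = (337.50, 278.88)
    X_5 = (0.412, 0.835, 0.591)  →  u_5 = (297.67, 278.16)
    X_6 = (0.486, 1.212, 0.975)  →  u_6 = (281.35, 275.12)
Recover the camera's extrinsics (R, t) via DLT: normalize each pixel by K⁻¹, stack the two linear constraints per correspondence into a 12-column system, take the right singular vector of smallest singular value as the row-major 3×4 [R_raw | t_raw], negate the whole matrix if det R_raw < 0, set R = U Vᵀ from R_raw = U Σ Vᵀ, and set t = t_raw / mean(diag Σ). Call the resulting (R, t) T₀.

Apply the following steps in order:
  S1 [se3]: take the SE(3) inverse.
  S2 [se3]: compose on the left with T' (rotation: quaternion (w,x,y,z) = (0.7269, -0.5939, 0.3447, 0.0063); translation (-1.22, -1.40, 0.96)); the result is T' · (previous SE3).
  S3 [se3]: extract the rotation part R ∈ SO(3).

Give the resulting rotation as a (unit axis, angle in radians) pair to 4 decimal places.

source (pnp_recover): camera pose = R=[0.6622 0.0644 -0.7466; -0.6272 0.5929 -0.5051; 0.4101 0.8027 0.4330], t=(-0.0400, 0.3800, 6.9504)
after S1 (invert_se3): R=[0.6622 -0.6272 0.4101; 0.0644 0.5929 0.8027; -0.7466 -0.5051 0.4330], t=(-2.5858, -5.8017, -2.8475)
after S2 (compose_se3): R=[0.1092 -0.9756 0.1904; -0.8940 -0.0127 0.4479; -0.4346 -0.2191 -0.8736], t=(-2.1681, -4.5443, 7.0975)
after S3 (rot_of_se3): [0.1092 -0.9756 0.1904; -0.8940 -0.0127 0.4479; -0.4346 -0.2191 -0.8736]

rotation (axis_angle) = ((-0.7268, 0.6810, 0.0890), 2.6649)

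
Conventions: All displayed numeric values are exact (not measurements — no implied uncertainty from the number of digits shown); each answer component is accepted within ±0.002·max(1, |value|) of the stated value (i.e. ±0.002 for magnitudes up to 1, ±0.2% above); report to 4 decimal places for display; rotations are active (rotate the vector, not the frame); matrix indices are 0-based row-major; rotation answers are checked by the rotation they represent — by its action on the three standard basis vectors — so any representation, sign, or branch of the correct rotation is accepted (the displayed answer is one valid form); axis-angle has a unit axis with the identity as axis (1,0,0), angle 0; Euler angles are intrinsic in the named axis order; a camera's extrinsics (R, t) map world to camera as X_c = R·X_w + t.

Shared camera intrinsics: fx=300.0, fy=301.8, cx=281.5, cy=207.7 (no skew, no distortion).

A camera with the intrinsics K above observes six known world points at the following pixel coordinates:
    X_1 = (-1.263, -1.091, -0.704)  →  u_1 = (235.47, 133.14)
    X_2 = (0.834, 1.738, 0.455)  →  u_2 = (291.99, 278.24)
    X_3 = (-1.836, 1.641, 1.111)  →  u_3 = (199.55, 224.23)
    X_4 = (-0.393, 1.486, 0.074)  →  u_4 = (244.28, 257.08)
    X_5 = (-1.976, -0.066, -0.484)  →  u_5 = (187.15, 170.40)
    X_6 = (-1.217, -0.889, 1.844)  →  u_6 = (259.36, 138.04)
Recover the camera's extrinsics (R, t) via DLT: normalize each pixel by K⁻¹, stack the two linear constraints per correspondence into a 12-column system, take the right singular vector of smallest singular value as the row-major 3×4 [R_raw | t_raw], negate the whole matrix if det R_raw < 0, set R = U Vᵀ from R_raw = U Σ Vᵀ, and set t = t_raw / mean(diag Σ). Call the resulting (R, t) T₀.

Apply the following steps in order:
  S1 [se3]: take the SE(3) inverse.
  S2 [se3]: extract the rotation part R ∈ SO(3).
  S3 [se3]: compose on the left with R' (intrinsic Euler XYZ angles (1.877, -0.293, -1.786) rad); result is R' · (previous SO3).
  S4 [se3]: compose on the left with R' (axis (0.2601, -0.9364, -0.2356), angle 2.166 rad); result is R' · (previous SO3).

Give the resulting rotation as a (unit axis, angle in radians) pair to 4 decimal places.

rotation (axis_angle) = ((0.9536, 0.1831, 0.2392), 2.0216)

source (pnp_recover): camera pose = R=[0.9285 -0.3567 0.1036; 0.3714 0.8883 -0.2701; 0.0043 0.2892 0.9573], t=(0.0501, -0.0500, 6.2496)
after S1 (invert_se3): R=[0.9285 0.3714 0.0043; -0.3567 0.8883 0.2892; 0.1036 -0.2701 0.9573], t=(-0.0550, -1.7451, -6.0011)
after S2 (rot_of_se3): [0.9285 0.3714 0.0043; -0.3567 0.8883 0.2892; 0.1036 -0.2701 0.9573]
after S3 (compose_so3): [-0.5533 0.8329 -0.0069; 0.3065 0.1959 -0.9315; -0.7745 -0.5175 -0.3637]
after S4 (compose_so3): [0.8697 0.0355 0.4923; 0.4660 -0.3876 -0.7954; 0.1626 0.9212 -0.3536]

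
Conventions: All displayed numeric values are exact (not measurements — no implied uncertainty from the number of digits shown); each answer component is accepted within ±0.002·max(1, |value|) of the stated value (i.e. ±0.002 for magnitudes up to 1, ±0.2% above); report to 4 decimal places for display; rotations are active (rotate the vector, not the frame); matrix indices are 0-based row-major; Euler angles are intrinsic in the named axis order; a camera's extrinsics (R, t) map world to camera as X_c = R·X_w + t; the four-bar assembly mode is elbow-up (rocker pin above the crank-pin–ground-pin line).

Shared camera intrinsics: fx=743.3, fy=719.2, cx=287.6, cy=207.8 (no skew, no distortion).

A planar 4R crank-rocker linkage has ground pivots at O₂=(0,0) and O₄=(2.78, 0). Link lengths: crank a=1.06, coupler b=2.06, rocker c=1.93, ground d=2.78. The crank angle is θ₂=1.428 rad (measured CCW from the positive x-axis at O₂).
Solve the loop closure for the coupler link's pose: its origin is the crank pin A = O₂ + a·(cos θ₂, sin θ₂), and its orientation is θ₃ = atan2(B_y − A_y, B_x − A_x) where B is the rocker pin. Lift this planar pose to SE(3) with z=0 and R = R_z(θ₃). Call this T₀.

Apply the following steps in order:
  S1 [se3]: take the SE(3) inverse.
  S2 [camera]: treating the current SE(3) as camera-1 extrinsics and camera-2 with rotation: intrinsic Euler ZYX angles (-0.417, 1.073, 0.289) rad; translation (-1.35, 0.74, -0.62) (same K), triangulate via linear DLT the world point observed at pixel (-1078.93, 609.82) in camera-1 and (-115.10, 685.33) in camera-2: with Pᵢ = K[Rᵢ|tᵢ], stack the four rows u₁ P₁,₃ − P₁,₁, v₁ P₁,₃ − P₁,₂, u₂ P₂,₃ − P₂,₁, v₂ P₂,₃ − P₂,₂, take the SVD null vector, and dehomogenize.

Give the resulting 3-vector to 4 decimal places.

source (fourbar_fk): coupler pose = R=[0.9321 -0.3621 0.0000; 0.3621 0.9321 0.0000; 0.0000 0.0000 1.0000], t=(0.1509, 1.0492, 0.0000)
after S1 (invert_se3): R=[0.9321 0.3621 0.0000; -0.3621 0.9321 0.0000; 0.0000 0.0000 1.0000], t=(-0.5205, -0.9234, 0.0000)
after S2 (triangulate): (-1.9588, 0.8900, 1.1010)

result = (-1.9588, 0.8900, 1.1010)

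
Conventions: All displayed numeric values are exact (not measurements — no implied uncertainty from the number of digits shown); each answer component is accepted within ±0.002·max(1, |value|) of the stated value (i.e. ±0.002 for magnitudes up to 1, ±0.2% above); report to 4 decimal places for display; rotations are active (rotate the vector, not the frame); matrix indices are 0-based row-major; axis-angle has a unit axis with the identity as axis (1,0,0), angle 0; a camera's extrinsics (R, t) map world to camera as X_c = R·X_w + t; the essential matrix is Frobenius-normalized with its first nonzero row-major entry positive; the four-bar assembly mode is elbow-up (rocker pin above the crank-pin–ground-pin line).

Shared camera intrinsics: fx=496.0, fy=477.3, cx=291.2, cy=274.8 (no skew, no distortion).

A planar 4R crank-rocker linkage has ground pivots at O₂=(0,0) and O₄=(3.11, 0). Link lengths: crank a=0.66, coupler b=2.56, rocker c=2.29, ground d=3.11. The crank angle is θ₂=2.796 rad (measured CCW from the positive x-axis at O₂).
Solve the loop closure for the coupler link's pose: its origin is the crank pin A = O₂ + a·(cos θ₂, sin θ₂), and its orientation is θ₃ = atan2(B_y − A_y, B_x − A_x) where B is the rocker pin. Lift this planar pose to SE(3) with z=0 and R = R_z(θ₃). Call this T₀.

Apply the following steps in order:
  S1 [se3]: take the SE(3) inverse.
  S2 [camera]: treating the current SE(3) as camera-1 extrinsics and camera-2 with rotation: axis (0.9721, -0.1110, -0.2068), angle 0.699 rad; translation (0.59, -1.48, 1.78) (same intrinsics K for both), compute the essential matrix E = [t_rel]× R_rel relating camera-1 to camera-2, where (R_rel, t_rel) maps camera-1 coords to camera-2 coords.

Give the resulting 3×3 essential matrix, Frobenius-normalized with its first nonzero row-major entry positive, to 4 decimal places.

source (fourbar_fk): coupler pose = R=[0.8330 -0.5532 0.0000; 0.5532 0.8330 0.0000; 0.0000 0.0000 1.0000], t=(-0.6210, 0.2236, 0.0000)
after S1 (invert_se3): R=[0.8330 0.5532 0.0000; -0.5532 0.8330 0.0000; 0.0000 0.0000 1.0000], t=(0.3936, -0.5298, 0.0000)
after S2 (essential): [0.3149 0.6285 -0.0763; -0.5263 0.2726 0.0711; -0.3343 0.1727 0.0452]

matrix = [0.3149 0.6285 -0.0763; -0.5263 0.2726 0.0711; -0.3343 0.1727 0.0452]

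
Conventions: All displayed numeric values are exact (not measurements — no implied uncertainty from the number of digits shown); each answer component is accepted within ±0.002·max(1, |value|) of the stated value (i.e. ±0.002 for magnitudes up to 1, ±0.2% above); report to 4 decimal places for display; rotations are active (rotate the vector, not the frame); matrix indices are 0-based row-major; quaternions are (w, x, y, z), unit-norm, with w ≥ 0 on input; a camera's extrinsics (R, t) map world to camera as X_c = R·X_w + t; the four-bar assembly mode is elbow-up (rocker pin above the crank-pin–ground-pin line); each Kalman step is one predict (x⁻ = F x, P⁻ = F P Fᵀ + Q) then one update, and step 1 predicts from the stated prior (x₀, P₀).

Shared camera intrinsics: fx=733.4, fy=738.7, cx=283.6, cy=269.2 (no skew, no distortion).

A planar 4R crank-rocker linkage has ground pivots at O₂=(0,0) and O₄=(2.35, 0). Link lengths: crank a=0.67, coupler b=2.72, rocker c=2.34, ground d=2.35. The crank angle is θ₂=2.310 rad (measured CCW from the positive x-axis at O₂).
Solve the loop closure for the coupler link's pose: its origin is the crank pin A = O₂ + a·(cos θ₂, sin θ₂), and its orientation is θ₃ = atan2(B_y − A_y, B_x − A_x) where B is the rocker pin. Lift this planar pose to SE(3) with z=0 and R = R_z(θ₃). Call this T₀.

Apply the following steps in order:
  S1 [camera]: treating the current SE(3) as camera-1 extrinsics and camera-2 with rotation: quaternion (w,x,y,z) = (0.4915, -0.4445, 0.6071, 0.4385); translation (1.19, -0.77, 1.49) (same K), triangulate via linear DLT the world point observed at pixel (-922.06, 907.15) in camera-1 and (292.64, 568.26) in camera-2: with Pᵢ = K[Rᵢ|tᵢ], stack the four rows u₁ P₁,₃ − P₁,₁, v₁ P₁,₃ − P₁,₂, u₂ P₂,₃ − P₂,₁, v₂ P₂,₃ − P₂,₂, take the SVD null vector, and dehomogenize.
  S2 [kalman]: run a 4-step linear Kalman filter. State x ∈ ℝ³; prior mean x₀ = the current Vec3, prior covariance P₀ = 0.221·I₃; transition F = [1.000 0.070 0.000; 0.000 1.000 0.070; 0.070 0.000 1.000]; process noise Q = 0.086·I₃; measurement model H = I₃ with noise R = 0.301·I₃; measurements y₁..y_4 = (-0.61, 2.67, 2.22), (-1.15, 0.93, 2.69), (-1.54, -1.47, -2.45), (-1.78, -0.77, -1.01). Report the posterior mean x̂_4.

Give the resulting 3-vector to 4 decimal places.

source (fourbar_fk): coupler pose = R=[0.7700 -0.6381 0.0000; 0.6381 0.7700 0.0000; 0.0000 0.0000 1.0000], t=(-0.4514, 0.4951, 0.0000)
after S1 (triangulate): (-0.9111, 1.5912, 1.3189)
after S2 (kf_track): (-1.4390, -0.1230, -0.4403)

result = (-1.4390, -0.1230, -0.4403)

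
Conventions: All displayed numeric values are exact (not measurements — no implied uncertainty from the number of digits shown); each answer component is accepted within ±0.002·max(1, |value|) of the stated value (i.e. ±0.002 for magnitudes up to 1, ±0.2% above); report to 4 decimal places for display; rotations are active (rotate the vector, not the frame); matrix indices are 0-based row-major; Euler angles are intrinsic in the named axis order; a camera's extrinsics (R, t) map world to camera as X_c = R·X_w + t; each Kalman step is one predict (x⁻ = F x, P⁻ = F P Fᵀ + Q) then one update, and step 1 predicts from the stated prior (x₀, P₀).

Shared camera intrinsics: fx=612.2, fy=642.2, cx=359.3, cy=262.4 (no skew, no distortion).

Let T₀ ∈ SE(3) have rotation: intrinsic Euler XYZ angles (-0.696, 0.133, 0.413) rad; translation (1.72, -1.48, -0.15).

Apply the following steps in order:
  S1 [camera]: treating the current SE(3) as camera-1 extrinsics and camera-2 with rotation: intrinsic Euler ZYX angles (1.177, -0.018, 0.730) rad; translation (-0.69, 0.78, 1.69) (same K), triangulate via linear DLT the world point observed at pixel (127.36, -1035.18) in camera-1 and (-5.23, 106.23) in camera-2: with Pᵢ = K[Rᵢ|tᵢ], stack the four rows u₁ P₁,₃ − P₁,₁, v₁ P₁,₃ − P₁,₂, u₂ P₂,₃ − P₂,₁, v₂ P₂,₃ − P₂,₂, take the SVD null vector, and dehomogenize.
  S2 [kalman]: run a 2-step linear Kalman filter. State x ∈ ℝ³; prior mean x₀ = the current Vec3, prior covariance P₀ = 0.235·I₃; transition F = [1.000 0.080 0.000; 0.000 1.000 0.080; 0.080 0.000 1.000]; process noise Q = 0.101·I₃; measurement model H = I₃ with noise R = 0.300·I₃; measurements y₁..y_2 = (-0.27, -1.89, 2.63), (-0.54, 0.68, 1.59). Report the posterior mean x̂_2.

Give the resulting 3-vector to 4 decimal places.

after S1 (triangulate): (-1.6982, 1.0026, 0.6164)
after S2 (kf_track): (-0.7439, 0.1476, 1.5761)

result = (-0.7439, 0.1476, 1.5761)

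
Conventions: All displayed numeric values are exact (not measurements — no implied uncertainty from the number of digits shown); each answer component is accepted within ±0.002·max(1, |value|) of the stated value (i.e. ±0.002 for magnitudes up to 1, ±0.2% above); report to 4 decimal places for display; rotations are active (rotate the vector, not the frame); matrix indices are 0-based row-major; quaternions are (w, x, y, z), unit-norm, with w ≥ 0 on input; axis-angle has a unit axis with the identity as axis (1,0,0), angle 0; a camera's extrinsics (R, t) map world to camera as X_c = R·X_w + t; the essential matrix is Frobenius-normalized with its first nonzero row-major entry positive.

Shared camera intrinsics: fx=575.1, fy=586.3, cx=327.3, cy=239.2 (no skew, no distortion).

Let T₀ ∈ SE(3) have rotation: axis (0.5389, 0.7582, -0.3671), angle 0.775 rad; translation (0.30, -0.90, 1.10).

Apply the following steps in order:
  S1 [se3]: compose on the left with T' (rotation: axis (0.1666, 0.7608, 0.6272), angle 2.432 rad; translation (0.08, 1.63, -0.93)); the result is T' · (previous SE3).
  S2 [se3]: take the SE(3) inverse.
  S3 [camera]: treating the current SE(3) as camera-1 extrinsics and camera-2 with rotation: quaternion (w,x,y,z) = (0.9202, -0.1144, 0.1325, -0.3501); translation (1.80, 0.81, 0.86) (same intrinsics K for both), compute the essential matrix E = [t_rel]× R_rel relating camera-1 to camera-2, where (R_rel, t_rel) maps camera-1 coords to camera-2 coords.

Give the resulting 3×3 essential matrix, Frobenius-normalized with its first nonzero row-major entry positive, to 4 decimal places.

after S1 (compose_se3): R=[-0.9388 -0.2261 0.2599; 0.0383 0.6812 0.7311; -0.3424 0.6963 -0.6308], t=(0.7817, 2.3898, -1.9500)
after S2 (invert_se3): R=[-0.9388 0.0383 -0.3424; -0.2261 0.6812 0.6963; 0.2599 0.7311 -0.6308], t=(-0.0255, -0.0935, -3.1804)
after S3 (essential): [0.1399 0.3801 -0.1762; 0.3392 -0.4187 0.3371; 0.5793 0.2546 0.0226]

matrix = [0.1399 0.3801 -0.1762; 0.3392 -0.4187 0.3371; 0.5793 0.2546 0.0226]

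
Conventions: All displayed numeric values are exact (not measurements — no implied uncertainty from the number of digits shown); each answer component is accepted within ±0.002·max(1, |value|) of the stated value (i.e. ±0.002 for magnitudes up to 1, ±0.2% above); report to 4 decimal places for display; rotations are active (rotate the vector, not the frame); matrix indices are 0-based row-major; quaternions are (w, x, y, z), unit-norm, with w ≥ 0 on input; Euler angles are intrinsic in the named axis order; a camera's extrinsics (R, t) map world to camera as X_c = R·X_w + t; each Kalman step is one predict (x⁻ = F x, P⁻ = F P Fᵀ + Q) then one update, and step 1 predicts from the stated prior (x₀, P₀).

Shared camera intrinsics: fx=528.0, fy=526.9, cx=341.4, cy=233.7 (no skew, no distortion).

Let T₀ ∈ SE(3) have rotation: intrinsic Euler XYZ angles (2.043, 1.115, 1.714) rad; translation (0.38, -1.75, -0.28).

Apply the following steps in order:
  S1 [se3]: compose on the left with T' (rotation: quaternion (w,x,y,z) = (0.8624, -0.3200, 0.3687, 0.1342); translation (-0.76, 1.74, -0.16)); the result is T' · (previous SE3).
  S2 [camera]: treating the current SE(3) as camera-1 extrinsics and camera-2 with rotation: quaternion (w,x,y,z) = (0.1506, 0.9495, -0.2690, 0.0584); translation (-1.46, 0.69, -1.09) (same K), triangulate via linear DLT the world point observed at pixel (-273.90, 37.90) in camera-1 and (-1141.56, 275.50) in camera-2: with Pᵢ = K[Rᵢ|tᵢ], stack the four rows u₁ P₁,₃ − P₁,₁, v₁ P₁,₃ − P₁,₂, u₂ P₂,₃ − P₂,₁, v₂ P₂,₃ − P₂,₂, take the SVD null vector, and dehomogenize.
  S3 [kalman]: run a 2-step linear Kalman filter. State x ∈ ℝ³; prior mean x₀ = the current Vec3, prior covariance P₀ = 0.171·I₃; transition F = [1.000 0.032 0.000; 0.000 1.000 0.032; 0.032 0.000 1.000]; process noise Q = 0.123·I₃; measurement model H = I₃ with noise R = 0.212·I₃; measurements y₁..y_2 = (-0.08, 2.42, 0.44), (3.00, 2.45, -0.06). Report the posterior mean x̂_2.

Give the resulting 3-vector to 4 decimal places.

result = (1.5582, 2.3077, -0.2541)

after S1 (compose_se3): R=[0.6730 -0.2542 0.6946; 0.1076 -0.8955 -0.4320; 0.7318 0.3655 -0.5753], t=(0.1670, 0.2275, 0.2118)
after S2 (triangulate): (-0.4377, 1.7361, -1.8254)
after S3 (kf_track): (1.5582, 2.3077, -0.2541)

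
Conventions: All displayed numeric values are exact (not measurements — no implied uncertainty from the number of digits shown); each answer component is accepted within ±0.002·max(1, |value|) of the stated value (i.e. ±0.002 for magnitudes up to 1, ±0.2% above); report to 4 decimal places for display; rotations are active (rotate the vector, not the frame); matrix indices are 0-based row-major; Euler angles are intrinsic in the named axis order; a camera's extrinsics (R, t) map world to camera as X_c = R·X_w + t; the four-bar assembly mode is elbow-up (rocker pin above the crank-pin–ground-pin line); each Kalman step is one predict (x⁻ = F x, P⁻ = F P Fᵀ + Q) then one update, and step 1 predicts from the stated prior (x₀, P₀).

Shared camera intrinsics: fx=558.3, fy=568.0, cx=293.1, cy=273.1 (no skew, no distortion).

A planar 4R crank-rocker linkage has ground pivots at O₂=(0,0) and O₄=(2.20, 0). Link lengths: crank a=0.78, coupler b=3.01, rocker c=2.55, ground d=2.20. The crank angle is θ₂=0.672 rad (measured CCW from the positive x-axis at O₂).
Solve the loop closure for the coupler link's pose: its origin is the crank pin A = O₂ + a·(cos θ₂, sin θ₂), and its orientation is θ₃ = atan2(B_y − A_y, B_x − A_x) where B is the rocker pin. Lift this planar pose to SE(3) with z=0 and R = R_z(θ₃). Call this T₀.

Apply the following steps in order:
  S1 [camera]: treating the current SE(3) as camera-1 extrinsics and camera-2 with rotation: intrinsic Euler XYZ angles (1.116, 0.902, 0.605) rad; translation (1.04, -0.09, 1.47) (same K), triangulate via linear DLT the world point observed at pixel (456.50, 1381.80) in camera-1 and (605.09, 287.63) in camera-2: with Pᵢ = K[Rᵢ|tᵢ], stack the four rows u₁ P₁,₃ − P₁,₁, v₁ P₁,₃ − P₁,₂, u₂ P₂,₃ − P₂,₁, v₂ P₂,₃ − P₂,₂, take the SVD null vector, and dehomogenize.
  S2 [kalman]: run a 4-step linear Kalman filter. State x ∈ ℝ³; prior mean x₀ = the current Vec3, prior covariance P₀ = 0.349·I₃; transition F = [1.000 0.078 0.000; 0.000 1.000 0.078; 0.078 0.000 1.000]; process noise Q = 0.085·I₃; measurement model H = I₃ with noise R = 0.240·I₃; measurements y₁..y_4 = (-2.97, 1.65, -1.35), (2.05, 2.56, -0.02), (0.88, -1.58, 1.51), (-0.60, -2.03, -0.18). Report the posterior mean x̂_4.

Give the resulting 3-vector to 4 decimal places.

result = (0.0626, -0.6789, 0.1872)

source (fourbar_fk): coupler pose = R=[0.7559 -0.6546 0.0000; 0.6546 0.7559 0.0000; 0.0000 0.0000 1.0000], t=(0.6104, 0.4856, 0.0000)
after S1 (triangulate): (1.1834, 1.7136, 1.3093)
after S2 (kf_track): (0.0626, -0.6789, 0.1872)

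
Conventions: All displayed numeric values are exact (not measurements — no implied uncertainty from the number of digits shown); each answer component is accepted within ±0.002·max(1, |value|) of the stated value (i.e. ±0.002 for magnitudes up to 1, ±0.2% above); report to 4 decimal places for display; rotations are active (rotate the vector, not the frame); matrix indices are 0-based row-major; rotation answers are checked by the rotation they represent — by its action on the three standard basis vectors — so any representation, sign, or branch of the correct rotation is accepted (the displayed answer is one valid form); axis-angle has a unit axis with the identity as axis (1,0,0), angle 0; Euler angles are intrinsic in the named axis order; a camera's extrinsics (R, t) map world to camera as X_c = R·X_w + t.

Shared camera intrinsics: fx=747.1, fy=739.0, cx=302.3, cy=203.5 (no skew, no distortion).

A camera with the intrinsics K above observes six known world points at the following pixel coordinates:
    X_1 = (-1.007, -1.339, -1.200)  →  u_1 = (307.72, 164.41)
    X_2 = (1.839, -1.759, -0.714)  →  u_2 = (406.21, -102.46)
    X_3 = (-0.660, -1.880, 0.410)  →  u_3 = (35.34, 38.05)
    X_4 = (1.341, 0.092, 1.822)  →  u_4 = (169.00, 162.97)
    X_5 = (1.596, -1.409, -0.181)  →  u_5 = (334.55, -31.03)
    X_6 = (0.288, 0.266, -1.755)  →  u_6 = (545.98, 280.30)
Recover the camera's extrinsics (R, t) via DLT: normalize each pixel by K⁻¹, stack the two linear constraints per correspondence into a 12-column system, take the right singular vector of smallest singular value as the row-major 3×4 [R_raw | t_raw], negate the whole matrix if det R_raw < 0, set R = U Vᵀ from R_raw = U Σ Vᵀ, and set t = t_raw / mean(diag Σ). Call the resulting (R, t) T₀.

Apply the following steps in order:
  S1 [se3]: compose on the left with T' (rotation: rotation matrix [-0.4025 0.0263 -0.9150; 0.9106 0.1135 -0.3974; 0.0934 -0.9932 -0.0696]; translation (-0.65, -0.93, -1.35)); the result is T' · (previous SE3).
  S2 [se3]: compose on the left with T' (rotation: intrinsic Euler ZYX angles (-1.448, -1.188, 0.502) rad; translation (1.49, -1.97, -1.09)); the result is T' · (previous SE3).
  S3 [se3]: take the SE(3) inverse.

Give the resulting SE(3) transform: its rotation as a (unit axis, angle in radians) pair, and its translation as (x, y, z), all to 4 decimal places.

source (pnp_recover): camera pose = R=[0.4271 0.2535 -0.8679; -0.5577 0.8294 -0.0322; 0.7117 0.4978 0.4956], t=(-0.2499, 0.3500, 5.0212)
after S1 (compose_se3): R=[-0.8379 -0.5357 -0.1050; 0.0428 0.1272 -0.9910; 0.5442 -0.8348 -0.0836], t=(-5.1347, -3.1130, -2.0705)
after S2 (compose_se3): R=[-0.3175 0.5610 -0.7645; 0.7413 -0.3559 -0.5690; -0.5913 -0.7474 -0.3029], t=(-0.0881, -3.3288, -7.0906)
after S3 (invert_se3): R=[-0.3175 0.7413 -0.5913; 0.5610 -0.3559 -0.7474; -0.7645 -0.5690 -0.3029], t=(-1.7531, -6.4349, -4.1090)

rotation (axis_angle) = ((0.5808, 0.5639, -0.5871), 2.9874), translation = (-1.7531, -6.4349, -4.1090)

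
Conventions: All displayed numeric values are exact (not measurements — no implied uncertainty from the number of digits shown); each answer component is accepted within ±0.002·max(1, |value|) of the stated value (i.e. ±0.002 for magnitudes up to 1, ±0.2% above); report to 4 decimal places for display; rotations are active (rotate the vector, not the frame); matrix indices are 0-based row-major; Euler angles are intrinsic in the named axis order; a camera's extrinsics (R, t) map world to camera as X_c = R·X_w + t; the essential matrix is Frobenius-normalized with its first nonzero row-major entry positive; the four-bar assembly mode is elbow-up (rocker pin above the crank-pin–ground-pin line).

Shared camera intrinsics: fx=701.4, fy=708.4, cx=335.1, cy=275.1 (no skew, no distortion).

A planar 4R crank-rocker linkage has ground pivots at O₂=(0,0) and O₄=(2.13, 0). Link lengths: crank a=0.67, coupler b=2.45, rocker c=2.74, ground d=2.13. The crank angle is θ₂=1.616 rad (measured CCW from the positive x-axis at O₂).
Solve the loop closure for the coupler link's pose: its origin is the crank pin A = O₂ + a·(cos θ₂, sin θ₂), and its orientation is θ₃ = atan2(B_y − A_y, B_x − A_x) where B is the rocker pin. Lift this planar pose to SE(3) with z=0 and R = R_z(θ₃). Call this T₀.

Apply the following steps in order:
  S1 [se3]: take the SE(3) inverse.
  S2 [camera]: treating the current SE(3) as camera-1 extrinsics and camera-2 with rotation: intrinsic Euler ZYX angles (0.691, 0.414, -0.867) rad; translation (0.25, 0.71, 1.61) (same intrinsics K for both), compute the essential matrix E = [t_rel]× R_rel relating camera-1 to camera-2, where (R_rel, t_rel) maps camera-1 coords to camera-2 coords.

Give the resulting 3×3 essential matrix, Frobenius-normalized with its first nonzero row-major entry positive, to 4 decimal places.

matrix = [0.6697 -0.1236 0.1628; 0.1378 0.5358 0.0995; 0.0124 -0.4373 -0.0482]

source (fourbar_fk): coupler pose = R=[0.5909 -0.8067 0.0000; 0.8067 0.5909 0.0000; 0.0000 0.0000 1.0000], t=(-0.0303, 0.6693, 0.0000)
after S1 (invert_se3): R=[0.5909 0.8067 0.0000; -0.8067 0.5909 -0.0000; 0.0000 0.0000 1.0000], t=(-0.5221, -0.4200, 0.0000)
after S2 (essential): [0.6697 -0.1236 0.1628; 0.1378 0.5358 0.0995; 0.0124 -0.4373 -0.0482]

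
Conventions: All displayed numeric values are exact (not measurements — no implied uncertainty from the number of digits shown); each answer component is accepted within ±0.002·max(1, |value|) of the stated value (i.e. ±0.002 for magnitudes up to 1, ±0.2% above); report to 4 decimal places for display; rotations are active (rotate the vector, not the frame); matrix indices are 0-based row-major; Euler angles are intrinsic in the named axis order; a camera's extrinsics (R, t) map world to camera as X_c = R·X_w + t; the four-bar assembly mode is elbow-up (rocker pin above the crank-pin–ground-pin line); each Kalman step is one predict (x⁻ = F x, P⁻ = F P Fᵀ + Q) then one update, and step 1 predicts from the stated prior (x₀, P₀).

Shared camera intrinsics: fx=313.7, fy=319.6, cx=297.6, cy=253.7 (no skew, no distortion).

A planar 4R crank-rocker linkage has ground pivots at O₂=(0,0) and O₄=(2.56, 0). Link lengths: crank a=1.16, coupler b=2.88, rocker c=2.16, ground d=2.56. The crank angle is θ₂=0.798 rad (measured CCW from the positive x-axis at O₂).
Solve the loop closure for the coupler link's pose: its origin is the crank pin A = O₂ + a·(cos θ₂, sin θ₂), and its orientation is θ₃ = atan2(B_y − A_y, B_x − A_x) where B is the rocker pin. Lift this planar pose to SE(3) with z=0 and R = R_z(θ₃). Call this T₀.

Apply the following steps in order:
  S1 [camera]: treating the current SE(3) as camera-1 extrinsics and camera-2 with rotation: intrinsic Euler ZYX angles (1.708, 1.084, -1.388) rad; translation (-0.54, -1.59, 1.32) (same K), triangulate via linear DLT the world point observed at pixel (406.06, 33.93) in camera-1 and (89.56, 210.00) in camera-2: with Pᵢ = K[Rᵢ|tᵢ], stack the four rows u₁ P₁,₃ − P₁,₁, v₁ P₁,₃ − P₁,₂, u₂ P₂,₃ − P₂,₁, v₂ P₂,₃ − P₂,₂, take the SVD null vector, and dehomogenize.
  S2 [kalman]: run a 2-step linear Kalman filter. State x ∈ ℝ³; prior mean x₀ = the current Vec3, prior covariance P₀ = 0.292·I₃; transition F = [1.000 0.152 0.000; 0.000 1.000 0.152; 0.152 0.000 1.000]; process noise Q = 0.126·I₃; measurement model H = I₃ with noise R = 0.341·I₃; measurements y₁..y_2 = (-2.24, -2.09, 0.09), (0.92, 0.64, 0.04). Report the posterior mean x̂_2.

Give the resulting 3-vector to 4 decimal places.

source (fourbar_fk): coupler pose = R=[0.9192 -0.3939 0.0000; 0.3939 0.9192 0.0000; 0.0000 0.0000 1.0000], t=(0.8098, 0.8305, 0.0000)
after S1 (triangulate): (-0.9901, -1.7769, 1.7345)
after S2 (kf_track): (-0.6083, -0.5401, 0.4032)

result = (-0.6083, -0.5401, 0.4032)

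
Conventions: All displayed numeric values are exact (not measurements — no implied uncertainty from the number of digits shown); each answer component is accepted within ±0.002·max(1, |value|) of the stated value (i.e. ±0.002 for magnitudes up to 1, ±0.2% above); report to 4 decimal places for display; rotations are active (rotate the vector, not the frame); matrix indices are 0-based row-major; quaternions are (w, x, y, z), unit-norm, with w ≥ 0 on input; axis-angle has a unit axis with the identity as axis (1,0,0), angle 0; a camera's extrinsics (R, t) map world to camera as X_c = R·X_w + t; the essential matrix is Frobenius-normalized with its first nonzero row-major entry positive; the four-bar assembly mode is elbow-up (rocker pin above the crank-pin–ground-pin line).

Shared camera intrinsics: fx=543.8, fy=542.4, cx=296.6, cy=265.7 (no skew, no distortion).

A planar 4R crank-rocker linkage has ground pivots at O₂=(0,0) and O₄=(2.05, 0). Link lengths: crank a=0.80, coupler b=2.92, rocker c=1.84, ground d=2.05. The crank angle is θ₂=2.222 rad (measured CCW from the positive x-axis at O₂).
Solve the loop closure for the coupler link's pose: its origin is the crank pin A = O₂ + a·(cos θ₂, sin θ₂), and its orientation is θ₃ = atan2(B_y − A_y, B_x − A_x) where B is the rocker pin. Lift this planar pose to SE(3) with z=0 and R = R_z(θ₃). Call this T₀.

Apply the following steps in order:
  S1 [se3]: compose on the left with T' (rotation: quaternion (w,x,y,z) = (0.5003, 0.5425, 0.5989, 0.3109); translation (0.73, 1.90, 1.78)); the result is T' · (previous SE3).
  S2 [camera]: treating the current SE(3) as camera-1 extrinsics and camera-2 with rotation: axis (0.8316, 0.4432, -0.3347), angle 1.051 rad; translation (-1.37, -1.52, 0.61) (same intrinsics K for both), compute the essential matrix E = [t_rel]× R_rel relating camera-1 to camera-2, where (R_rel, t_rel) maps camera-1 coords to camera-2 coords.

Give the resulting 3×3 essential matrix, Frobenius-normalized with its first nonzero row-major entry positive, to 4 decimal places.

source (fourbar_fk): coupler pose = R=[0.9118 -0.4107 0.0000; 0.4107 0.9118 0.0000; 0.0000 0.0000 1.0000], t=(-0.4849, 0.6363, 0.0000)
after S1 (compose_se3): R=[0.2205 0.2722 0.9366; 0.9657 -0.1959 -0.1704; 0.1371 0.9421 -0.3060], t=(0.9022, 1.5728, 2.4894)
after S2 (essential): [0.2019 -0.2916 0.1809; -0.3622 0.3950 -0.2370; -0.5703 -0.3175 0.2682]

matrix = [0.2019 -0.2916 0.1809; -0.3622 0.3950 -0.2370; -0.5703 -0.3175 0.2682]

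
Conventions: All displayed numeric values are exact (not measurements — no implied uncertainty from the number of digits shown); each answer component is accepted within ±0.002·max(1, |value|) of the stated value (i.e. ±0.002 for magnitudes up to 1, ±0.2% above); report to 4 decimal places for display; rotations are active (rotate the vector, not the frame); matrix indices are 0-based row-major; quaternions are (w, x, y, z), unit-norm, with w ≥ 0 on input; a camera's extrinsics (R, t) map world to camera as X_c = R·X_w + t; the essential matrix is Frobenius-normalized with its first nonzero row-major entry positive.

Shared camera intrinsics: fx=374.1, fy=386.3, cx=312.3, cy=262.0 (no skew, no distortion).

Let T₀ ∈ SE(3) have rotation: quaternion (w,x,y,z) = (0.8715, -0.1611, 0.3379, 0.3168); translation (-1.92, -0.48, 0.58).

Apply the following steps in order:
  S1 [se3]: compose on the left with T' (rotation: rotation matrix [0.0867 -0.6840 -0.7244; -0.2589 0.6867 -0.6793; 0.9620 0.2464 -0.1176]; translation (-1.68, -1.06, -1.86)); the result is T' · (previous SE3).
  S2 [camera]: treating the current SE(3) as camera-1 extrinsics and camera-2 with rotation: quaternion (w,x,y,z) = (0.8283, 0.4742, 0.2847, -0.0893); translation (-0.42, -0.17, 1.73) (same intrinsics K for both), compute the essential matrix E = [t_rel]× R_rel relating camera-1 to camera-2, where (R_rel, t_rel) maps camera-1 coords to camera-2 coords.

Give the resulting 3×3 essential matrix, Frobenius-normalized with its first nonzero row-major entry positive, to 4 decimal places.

matrix = [0.3202 0.2966 -0.1707; 0.5898 -0.3592 0.0125; 0.1808 0.4767 -0.2081]

after S1 (compose_se3): R=[0.2468 -0.5201 -0.8176; 0.6260 0.7297 -0.2752; 0.7397 -0.4439 0.5057], t=(-1.9382, -1.2865, -3.8935)
after S2 (essential): [0.3202 0.2966 -0.1707; 0.5898 -0.3592 0.0125; 0.1808 0.4767 -0.2081]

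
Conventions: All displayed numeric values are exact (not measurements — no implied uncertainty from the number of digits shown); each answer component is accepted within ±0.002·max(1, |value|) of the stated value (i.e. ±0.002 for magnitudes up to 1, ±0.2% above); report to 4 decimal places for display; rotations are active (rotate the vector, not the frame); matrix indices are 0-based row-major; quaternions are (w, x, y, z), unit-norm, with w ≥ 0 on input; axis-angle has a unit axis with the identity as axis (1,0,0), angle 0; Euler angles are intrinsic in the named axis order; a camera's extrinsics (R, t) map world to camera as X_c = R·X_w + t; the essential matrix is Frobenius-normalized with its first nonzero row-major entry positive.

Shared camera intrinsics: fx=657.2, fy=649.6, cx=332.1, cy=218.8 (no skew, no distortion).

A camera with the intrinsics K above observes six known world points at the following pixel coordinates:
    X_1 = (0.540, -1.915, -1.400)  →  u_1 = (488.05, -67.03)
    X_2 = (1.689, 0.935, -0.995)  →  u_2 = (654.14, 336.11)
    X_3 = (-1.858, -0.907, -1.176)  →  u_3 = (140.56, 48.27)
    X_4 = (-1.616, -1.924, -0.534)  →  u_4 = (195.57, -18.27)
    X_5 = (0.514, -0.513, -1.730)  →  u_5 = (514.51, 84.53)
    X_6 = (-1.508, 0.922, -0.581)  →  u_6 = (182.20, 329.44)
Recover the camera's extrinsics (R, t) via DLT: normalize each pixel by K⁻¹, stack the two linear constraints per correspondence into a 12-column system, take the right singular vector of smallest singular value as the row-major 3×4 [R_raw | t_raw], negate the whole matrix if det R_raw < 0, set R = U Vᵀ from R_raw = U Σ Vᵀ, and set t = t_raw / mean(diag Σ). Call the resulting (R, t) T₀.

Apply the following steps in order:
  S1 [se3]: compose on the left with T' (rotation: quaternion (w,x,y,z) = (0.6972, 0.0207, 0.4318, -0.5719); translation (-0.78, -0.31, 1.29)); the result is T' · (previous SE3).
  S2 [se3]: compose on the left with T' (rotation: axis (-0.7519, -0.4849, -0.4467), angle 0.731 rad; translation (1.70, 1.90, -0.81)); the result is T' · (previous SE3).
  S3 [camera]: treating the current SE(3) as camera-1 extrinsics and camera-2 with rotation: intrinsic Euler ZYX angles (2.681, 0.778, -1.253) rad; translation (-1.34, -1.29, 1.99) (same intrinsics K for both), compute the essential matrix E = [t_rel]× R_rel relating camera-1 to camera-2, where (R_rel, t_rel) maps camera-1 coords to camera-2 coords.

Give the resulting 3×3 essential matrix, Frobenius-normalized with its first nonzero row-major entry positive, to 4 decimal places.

source (pnp_recover): camera pose = R=[0.9935 -0.0118 -0.1133; 0.0427 0.9606 0.2747; 0.1056 -0.2777 0.9548], t=(0.4100, 0.1099, 5.5000)
after S1 (compose_se3): R=[0.0691 0.6228 0.7793; -0.8149 0.4858 -0.3160; -0.5754 -0.6132 0.5411], t=(2.4798, -3.4667, 4.4267)
after S2 (compose_se3): R=[-0.1206 0.8897 0.4403; -0.9905 -0.0786 -0.1125; -0.0655 -0.4497 0.8908], t=(1.4944, 1.0693, 5.2753)
after S3 (essential): [0.4572 -0.3746 -0.2128; -0.0846 0.3964 0.0044; 0.4095 0.4453 -0.2741]

matrix = [0.4572 -0.3746 -0.2128; -0.0846 0.3964 0.0044; 0.4095 0.4453 -0.2741]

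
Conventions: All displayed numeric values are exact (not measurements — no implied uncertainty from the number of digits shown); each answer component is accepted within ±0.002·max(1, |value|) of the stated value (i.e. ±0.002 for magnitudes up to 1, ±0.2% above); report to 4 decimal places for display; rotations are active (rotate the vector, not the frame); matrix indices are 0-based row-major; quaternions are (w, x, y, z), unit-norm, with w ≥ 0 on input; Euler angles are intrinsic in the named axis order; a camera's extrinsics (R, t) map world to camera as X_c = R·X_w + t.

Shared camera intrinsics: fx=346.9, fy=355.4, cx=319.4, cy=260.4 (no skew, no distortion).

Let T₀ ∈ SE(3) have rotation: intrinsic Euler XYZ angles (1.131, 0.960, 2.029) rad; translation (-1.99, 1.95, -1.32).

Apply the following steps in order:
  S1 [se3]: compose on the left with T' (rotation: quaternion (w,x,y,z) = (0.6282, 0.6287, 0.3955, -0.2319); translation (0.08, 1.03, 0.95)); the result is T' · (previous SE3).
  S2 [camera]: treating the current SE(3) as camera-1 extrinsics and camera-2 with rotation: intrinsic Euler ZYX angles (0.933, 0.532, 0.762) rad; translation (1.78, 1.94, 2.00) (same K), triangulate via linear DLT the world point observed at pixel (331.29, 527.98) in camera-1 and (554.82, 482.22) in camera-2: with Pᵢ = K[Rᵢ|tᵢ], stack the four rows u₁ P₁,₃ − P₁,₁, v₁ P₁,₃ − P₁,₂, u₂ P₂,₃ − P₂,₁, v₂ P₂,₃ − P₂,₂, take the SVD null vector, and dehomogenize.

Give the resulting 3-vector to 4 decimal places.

result = (-0.5602, 0.0556, 0.2878)

after S1 (compose_se3): R=[0.0938 -0.9888 0.1157; -0.9867 -0.1078 -0.1219; 0.1330 -0.1028 -0.9858], t=(0.1933, 2.1038, 3.8378)
after S2 (triangulate): (-0.5602, 0.0556, 0.2878)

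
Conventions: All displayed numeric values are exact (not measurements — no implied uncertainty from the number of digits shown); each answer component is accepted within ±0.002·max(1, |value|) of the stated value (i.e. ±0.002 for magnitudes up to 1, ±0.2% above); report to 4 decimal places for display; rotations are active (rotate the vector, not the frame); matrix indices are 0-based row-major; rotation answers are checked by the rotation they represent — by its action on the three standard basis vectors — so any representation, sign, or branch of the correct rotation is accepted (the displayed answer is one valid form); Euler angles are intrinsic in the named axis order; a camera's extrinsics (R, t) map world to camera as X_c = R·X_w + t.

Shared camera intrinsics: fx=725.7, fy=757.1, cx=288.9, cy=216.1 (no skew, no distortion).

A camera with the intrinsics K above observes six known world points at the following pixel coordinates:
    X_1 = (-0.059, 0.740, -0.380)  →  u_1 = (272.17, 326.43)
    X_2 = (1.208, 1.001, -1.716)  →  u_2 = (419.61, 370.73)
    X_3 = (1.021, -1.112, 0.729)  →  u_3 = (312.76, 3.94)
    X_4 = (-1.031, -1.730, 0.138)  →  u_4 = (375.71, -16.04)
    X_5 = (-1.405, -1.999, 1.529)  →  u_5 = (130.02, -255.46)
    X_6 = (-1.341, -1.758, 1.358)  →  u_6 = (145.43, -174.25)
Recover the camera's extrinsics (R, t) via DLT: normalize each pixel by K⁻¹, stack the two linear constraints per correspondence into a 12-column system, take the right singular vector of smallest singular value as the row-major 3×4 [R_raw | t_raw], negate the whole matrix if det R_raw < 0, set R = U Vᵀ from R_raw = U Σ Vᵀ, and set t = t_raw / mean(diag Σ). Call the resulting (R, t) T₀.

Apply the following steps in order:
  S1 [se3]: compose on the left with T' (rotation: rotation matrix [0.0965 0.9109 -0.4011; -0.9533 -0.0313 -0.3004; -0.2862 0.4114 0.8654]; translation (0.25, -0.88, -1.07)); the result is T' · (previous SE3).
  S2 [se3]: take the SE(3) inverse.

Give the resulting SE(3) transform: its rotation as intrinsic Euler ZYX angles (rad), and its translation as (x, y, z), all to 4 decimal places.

rotation (euler_zyx) = (2.4872, 0.6648, 1.5137), translation = (-4.3756, -1.1114, 0.5871)

source (pnp_recover): camera pose = R=[0.2728 -0.5008 -0.8215; -0.3140 0.7608 -0.5680; 0.9094 0.4129 0.0503], t=(-0.0500, -0.0100, 5.1704)
after S1 (compose_se3): R=[-0.6245 0.4791 -0.6169; -0.5234 0.3296 0.7858; 0.5797 0.8136 0.0449], t=(-1.8379, -2.3852, 3.4145)
after S2 (invert_se3): R=[-0.6245 -0.5234 0.5797; 0.4791 0.3296 0.8136; -0.6169 0.7858 0.0449], t=(-4.3756, -1.1114, 0.5871)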